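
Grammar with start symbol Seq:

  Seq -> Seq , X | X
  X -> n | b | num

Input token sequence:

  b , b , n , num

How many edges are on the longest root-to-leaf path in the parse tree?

5

[Seq [Seq [Seq [Seq [X b]] , [X b]] , [X n]] , [X num]]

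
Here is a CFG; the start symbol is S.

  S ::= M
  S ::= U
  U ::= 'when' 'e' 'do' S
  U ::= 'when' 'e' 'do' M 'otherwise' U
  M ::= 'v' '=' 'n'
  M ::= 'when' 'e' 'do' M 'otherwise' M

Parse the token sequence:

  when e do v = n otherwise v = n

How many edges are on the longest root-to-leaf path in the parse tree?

[S [M when e do [M v = n] otherwise [M v = n]]]

3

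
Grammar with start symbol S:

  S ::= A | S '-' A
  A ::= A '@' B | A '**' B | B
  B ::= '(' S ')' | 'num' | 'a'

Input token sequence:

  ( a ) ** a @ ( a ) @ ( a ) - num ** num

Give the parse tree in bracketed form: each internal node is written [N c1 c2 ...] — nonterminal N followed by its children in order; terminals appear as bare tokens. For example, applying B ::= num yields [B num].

[S [S [A [A [A [A [B ( [S [A [B a]]] )]] ** [B a]] @ [B ( [S [A [B a]]] )]] @ [B ( [S [A [B a]]] )]]] - [A [A [B num]] ** [B num]]]

S
S - A
A - A
A @ B - A
A @ B @ B - A
A ** B @ B @ B - A
B ** B @ B @ B - A
( S ) ** B @ B @ B - A
( A ) ** B @ B @ B - A
( B ) ** B @ B @ B - A
( a ) ** B @ B @ B - A
( a ) ** a @ B @ B - A
( a ) ** a @ ( S ) @ B - A
( a ) ** a @ ( A ) @ B - A
( a ) ** a @ ( B ) @ B - A
( a ) ** a @ ( a ) @ B - A
( a ) ** a @ ( a ) @ ( S ) - A
( a ) ** a @ ( a ) @ ( A ) - A
( a ) ** a @ ( a ) @ ( B ) - A
( a ) ** a @ ( a ) @ ( a ) - A
( a ) ** a @ ( a ) @ ( a ) - A ** B
( a ) ** a @ ( a ) @ ( a ) - B ** B
( a ) ** a @ ( a ) @ ( a ) - num ** B
( a ) ** a @ ( a ) @ ( a ) - num ** num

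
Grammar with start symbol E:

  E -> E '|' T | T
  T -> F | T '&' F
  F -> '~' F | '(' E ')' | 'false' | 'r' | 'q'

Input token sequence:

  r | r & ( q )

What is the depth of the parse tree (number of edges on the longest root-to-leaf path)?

6

[E [E [T [F r]]] | [T [T [F r]] & [F ( [E [T [F q]]] )]]]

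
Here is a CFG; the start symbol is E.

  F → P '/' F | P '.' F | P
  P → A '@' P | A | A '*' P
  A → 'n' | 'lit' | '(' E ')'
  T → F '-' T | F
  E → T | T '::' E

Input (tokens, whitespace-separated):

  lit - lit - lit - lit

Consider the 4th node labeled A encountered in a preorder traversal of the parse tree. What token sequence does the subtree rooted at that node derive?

[E [T [F [P [A lit]]] - [T [F [P [A lit]]] - [T [F [P [A lit]]] - [T [F [P [A lit]]]]]]]]

lit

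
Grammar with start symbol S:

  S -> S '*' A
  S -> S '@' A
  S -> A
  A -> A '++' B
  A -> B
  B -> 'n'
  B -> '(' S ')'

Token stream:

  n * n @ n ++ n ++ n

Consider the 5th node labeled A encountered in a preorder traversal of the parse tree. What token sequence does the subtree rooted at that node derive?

[S [S [S [A [B n]]] * [A [B n]]] @ [A [A [A [B n]] ++ [B n]] ++ [B n]]]

n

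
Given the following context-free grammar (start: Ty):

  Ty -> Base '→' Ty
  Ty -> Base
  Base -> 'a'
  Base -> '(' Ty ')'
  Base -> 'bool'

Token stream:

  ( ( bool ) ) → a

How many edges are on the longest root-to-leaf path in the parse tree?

[Ty [Base ( [Ty [Base ( [Ty [Base bool]] )]] )] → [Ty [Base a]]]

6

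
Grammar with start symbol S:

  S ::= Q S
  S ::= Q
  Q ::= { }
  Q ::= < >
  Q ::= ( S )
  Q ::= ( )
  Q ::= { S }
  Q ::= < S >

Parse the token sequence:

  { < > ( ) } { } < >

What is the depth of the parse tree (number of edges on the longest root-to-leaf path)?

5

[S [Q { [S [Q < >] [S [Q ( )]]] }] [S [Q { }] [S [Q < >]]]]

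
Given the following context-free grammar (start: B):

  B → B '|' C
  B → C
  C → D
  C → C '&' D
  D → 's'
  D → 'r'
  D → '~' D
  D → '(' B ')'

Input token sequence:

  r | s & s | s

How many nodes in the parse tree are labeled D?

4

[B [B [B [C [D r]]] | [C [C [D s]] & [D s]]] | [C [D s]]]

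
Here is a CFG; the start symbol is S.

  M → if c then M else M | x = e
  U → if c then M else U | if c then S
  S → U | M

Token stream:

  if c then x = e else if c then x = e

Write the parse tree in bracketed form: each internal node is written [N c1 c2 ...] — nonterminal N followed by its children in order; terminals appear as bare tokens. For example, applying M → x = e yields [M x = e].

S
U
if c then M else U
if c then x = e else U
if c then x = e else if c then S
if c then x = e else if c then M
if c then x = e else if c then x = e

[S [U if c then [M x = e] else [U if c then [S [M x = e]]]]]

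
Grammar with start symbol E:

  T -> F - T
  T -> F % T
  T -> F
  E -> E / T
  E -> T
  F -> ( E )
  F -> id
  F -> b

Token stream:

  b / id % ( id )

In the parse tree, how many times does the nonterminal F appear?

4

[E [E [T [F b]]] / [T [F id] % [T [F ( [E [T [F id]]] )]]]]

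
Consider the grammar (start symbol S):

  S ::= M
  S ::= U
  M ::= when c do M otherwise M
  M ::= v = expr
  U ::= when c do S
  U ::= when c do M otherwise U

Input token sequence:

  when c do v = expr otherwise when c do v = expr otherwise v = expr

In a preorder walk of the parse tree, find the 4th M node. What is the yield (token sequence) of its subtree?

v = expr

[S [M when c do [M v = expr] otherwise [M when c do [M v = expr] otherwise [M v = expr]]]]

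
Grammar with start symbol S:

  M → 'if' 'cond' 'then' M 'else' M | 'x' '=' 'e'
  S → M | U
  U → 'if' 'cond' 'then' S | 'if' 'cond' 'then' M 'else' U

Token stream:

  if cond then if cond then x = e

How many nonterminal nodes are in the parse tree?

6

[S [U if cond then [S [U if cond then [S [M x = e]]]]]]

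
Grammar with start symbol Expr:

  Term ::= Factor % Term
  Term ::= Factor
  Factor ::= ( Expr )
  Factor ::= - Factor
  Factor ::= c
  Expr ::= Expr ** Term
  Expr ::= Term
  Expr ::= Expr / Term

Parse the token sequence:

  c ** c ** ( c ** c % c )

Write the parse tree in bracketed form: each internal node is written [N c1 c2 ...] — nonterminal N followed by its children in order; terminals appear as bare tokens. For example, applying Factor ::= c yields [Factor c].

[Expr [Expr [Expr [Term [Factor c]]] ** [Term [Factor c]]] ** [Term [Factor ( [Expr [Expr [Term [Factor c]]] ** [Term [Factor c] % [Term [Factor c]]]] )]]]

Expr
Expr ** Term
Expr ** Term ** Term
Term ** Term ** Term
Factor ** Term ** Term
c ** Term ** Term
c ** Factor ** Term
c ** c ** Term
c ** c ** Factor
c ** c ** ( Expr )
c ** c ** ( Expr ** Term )
c ** c ** ( Term ** Term )
c ** c ** ( Factor ** Term )
c ** c ** ( c ** Term )
c ** c ** ( c ** Factor % Term )
c ** c ** ( c ** c % Term )
c ** c ** ( c ** c % Factor )
c ** c ** ( c ** c % c )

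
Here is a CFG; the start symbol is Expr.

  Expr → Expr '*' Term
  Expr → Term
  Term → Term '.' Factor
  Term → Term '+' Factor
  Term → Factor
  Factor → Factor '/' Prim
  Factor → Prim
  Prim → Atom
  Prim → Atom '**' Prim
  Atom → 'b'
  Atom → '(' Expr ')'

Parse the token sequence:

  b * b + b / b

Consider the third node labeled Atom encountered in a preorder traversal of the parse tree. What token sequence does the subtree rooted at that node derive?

b

[Expr [Expr [Term [Factor [Prim [Atom b]]]]] * [Term [Term [Factor [Prim [Atom b]]]] + [Factor [Factor [Prim [Atom b]]] / [Prim [Atom b]]]]]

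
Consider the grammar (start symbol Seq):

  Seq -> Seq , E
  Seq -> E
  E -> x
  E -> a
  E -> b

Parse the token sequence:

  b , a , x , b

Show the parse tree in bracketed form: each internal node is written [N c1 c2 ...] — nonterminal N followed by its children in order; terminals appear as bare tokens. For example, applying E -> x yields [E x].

Seq
Seq , E
Seq , E , E
Seq , E , E , E
E , E , E , E
b , E , E , E
b , a , E , E
b , a , x , E
b , a , x , b

[Seq [Seq [Seq [Seq [E b]] , [E a]] , [E x]] , [E b]]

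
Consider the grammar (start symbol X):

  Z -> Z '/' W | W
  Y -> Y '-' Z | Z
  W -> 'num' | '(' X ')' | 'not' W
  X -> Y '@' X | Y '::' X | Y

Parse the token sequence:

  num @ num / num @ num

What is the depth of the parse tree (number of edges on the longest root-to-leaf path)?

[X [Y [Z [W num]]] @ [X [Y [Z [Z [W num]] / [W num]]] @ [X [Y [Z [W num]]]]]]

6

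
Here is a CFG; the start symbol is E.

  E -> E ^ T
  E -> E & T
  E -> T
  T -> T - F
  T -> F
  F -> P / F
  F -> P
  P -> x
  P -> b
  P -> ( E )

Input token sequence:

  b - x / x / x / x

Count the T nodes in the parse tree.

[E [T [T [F [P b]]] - [F [P x] / [F [P x] / [F [P x] / [F [P x]]]]]]]

2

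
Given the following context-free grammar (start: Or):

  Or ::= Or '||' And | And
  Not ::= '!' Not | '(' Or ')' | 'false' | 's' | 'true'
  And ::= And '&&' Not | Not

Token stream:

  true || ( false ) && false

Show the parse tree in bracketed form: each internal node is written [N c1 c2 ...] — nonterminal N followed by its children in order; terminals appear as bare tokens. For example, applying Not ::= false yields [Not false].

[Or [Or [And [Not true]]] || [And [And [Not ( [Or [And [Not false]]] )]] && [Not false]]]

Or
Or || And
And || And
Not || And
true || And
true || And && Not
true || Not && Not
true || ( Or ) && Not
true || ( And ) && Not
true || ( Not ) && Not
true || ( false ) && Not
true || ( false ) && false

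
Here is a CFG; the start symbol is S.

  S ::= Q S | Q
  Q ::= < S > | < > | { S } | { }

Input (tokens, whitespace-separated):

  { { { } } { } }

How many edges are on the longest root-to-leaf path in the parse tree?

6

[S [Q { [S [Q { [S [Q { }]] }] [S [Q { }]]] }]]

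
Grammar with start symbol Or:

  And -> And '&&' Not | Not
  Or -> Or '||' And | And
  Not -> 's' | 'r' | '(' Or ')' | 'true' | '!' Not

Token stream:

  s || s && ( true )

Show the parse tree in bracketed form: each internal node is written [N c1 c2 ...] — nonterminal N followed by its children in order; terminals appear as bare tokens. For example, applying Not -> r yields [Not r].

Or
Or || And
And || And
Not || And
s || And
s || And && Not
s || Not && Not
s || s && Not
s || s && ( Or )
s || s && ( And )
s || s && ( Not )
s || s && ( true )

[Or [Or [And [Not s]]] || [And [And [Not s]] && [Not ( [Or [And [Not true]]] )]]]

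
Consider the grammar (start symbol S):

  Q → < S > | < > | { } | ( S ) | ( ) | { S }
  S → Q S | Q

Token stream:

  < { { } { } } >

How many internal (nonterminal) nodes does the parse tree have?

[S [Q < [S [Q { [S [Q { }] [S [Q { }]]] }]] >]]

8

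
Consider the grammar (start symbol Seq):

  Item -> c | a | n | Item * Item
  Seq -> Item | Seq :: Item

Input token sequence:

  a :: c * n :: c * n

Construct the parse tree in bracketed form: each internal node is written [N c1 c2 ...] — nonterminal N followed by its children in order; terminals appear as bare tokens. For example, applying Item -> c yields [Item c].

[Seq [Seq [Seq [Item a]] :: [Item [Item c] * [Item n]]] :: [Item [Item c] * [Item n]]]

Seq
Seq :: Item
Seq :: Item :: Item
Item :: Item :: Item
a :: Item :: Item
a :: Item * Item :: Item
a :: c * Item :: Item
a :: c * n :: Item
a :: c * n :: Item * Item
a :: c * n :: c * Item
a :: c * n :: c * n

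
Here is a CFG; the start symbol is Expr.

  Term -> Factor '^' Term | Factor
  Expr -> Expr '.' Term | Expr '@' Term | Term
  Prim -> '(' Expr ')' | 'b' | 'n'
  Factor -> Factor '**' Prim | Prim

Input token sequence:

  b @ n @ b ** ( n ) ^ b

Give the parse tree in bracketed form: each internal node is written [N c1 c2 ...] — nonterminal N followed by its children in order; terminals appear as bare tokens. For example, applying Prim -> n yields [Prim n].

[Expr [Expr [Expr [Term [Factor [Prim b]]]] @ [Term [Factor [Prim n]]]] @ [Term [Factor [Factor [Prim b]] ** [Prim ( [Expr [Term [Factor [Prim n]]]] )]] ^ [Term [Factor [Prim b]]]]]

Expr
Expr @ Term
Expr @ Term @ Term
Term @ Term @ Term
Factor @ Term @ Term
Prim @ Term @ Term
b @ Term @ Term
b @ Factor @ Term
b @ Prim @ Term
b @ n @ Term
b @ n @ Factor ^ Term
b @ n @ Factor ** Prim ^ Term
b @ n @ Prim ** Prim ^ Term
b @ n @ b ** Prim ^ Term
b @ n @ b ** ( Expr ) ^ Term
b @ n @ b ** ( Term ) ^ Term
b @ n @ b ** ( Factor ) ^ Term
b @ n @ b ** ( Prim ) ^ Term
b @ n @ b ** ( n ) ^ Term
b @ n @ b ** ( n ) ^ Factor
b @ n @ b ** ( n ) ^ Prim
b @ n @ b ** ( n ) ^ b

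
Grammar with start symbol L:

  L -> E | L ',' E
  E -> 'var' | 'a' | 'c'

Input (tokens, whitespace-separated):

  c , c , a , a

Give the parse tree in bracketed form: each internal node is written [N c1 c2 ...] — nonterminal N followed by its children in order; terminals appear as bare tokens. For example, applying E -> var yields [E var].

[L [L [L [L [E c]] , [E c]] , [E a]] , [E a]]

L
L , E
L , E , E
L , E , E , E
E , E , E , E
c , E , E , E
c , c , E , E
c , c , a , E
c , c , a , a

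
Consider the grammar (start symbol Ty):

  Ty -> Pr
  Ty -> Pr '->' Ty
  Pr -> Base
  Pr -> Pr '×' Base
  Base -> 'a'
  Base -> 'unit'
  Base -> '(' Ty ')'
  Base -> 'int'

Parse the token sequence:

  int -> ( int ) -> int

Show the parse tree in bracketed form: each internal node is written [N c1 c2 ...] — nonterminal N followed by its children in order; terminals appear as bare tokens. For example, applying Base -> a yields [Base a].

[Ty [Pr [Base int]] -> [Ty [Pr [Base ( [Ty [Pr [Base int]]] )]] -> [Ty [Pr [Base int]]]]]

Ty
Pr -> Ty
Base -> Ty
int -> Ty
int -> Pr -> Ty
int -> Base -> Ty
int -> ( Ty ) -> Ty
int -> ( Pr ) -> Ty
int -> ( Base ) -> Ty
int -> ( int ) -> Ty
int -> ( int ) -> Pr
int -> ( int ) -> Base
int -> ( int ) -> int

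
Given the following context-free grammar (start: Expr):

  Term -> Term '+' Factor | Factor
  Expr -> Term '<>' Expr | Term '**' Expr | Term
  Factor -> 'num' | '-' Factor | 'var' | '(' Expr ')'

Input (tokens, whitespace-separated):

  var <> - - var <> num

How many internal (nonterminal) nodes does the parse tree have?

11

[Expr [Term [Factor var]] <> [Expr [Term [Factor - [Factor - [Factor var]]]] <> [Expr [Term [Factor num]]]]]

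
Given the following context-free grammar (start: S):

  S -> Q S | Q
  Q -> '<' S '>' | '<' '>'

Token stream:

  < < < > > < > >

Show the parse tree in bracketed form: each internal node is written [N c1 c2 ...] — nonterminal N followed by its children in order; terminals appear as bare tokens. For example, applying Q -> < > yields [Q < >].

[S [Q < [S [Q < [S [Q < >]] >] [S [Q < >]]] >]]

S
Q
< S >
< Q S >
< < S > S >
< < Q > S >
< < < > > S >
< < < > > Q >
< < < > > < > >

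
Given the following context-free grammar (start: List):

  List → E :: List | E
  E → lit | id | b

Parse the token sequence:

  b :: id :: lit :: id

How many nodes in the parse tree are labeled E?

[List [E b] :: [List [E id] :: [List [E lit] :: [List [E id]]]]]

4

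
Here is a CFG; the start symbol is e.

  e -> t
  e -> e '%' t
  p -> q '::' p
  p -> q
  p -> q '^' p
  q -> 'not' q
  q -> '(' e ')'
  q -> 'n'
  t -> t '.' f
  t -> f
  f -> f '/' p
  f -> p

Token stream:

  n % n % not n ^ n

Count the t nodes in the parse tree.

3

[e [e [e [t [f [p [q n]]]]] % [t [f [p [q n]]]]] % [t [f [p [q not [q n]] ^ [p [q n]]]]]]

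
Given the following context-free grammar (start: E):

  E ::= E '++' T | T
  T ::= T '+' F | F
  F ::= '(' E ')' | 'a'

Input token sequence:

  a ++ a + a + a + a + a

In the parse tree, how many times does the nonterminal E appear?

[E [E [T [F a]]] ++ [T [T [T [T [T [F a]] + [F a]] + [F a]] + [F a]] + [F a]]]

2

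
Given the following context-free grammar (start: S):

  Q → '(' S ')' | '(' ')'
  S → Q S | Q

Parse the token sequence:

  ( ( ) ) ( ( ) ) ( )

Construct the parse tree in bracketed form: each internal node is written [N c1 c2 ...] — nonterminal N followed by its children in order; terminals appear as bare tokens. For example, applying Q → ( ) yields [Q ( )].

[S [Q ( [S [Q ( )]] )] [S [Q ( [S [Q ( )]] )] [S [Q ( )]]]]

S
Q S
( S ) S
( Q ) S
( ( ) ) S
( ( ) ) Q S
( ( ) ) ( S ) S
( ( ) ) ( Q ) S
( ( ) ) ( ( ) ) S
( ( ) ) ( ( ) ) Q
( ( ) ) ( ( ) ) ( )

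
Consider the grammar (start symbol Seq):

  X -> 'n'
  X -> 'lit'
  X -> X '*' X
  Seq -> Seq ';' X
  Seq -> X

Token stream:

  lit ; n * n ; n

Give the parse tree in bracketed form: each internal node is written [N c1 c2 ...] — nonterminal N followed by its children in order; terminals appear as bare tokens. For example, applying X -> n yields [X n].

[Seq [Seq [Seq [X lit]] ; [X [X n] * [X n]]] ; [X n]]

Seq
Seq ; X
Seq ; X ; X
X ; X ; X
lit ; X ; X
lit ; X * X ; X
lit ; n * X ; X
lit ; n * n ; X
lit ; n * n ; n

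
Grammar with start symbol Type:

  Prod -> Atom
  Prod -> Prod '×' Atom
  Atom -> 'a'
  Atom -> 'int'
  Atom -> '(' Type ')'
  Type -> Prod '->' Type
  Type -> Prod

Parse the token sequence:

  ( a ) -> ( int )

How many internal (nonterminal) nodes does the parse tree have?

[Type [Prod [Atom ( [Type [Prod [Atom a]]] )]] -> [Type [Prod [Atom ( [Type [Prod [Atom int]]] )]]]]

12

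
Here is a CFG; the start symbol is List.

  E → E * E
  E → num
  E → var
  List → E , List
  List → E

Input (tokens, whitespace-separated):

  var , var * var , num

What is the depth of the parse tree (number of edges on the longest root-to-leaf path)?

[List [E var] , [List [E [E var] * [E var]] , [List [E num]]]]

4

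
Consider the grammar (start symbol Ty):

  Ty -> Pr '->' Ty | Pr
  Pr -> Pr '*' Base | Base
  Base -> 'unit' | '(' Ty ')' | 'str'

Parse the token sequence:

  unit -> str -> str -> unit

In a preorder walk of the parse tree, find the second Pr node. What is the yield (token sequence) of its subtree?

str

[Ty [Pr [Base unit]] -> [Ty [Pr [Base str]] -> [Ty [Pr [Base str]] -> [Ty [Pr [Base unit]]]]]]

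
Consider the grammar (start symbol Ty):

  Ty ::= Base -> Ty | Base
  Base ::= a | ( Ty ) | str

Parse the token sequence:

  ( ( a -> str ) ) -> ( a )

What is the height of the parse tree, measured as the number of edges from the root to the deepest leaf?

7

[Ty [Base ( [Ty [Base ( [Ty [Base a] -> [Ty [Base str]]] )]] )] -> [Ty [Base ( [Ty [Base a]] )]]]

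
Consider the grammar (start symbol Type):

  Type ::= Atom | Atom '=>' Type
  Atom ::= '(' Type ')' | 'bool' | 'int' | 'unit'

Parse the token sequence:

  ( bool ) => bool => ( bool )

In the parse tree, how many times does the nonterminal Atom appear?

5

[Type [Atom ( [Type [Atom bool]] )] => [Type [Atom bool] => [Type [Atom ( [Type [Atom bool]] )]]]]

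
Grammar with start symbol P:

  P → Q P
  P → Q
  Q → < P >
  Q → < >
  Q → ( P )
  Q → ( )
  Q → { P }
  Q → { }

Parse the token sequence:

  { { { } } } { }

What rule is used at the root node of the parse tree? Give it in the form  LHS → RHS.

[P [Q { [P [Q { [P [Q { }]] }]] }] [P [Q { }]]]

P → Q P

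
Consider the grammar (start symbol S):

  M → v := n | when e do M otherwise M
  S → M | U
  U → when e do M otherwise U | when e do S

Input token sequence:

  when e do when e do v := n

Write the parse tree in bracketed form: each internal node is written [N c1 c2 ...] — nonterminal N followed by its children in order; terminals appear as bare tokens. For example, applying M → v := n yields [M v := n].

[S [U when e do [S [U when e do [S [M v := n]]]]]]

S
U
when e do S
when e do U
when e do when e do S
when e do when e do M
when e do when e do v := n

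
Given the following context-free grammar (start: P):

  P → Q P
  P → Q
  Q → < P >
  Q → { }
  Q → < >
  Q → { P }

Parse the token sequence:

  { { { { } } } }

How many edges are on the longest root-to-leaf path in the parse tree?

[P [Q { [P [Q { [P [Q { [P [Q { }]] }]] }]] }]]

8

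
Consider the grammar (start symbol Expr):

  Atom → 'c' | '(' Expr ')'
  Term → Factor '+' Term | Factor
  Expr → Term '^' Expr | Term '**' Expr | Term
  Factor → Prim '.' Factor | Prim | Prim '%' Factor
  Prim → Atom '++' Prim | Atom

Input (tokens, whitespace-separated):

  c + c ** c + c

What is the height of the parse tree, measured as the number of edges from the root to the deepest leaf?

7

[Expr [Term [Factor [Prim [Atom c]]] + [Term [Factor [Prim [Atom c]]]]] ** [Expr [Term [Factor [Prim [Atom c]]] + [Term [Factor [Prim [Atom c]]]]]]]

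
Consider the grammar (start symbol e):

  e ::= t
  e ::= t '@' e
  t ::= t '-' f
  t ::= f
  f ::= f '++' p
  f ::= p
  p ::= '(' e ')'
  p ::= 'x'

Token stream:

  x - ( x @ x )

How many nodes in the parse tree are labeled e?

3

[e [t [t [f [p x]]] - [f [p ( [e [t [f [p x]]] @ [e [t [f [p x]]]]] )]]]]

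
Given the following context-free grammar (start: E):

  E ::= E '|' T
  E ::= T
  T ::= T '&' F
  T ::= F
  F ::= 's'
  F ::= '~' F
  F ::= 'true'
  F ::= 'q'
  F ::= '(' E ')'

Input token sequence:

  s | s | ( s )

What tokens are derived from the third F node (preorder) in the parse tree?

( s )

[E [E [E [T [F s]]] | [T [F s]]] | [T [F ( [E [T [F s]]] )]]]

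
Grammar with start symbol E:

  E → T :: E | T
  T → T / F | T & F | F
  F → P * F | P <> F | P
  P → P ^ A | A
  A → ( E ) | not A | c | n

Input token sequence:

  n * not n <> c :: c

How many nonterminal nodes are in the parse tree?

[E [T [F [P [A n]] * [F [P [A not [A n]]] <> [F [P [A c]]]]]] :: [E [T [F [P [A c]]]]]]

17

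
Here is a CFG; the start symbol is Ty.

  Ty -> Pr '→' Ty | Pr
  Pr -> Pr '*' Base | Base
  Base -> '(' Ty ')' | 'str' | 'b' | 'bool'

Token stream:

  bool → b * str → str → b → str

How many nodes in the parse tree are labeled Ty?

5

[Ty [Pr [Base bool]] → [Ty [Pr [Pr [Base b]] * [Base str]] → [Ty [Pr [Base str]] → [Ty [Pr [Base b]] → [Ty [Pr [Base str]]]]]]]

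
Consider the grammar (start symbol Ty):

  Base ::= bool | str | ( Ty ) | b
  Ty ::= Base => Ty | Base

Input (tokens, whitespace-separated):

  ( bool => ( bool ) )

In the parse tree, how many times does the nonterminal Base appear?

4

[Ty [Base ( [Ty [Base bool] => [Ty [Base ( [Ty [Base bool]] )]]] )]]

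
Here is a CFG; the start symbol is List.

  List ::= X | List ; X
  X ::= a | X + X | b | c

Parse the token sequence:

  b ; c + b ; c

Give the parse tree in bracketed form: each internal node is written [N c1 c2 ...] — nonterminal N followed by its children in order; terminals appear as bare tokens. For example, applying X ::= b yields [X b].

[List [List [List [X b]] ; [X [X c] + [X b]]] ; [X c]]

List
List ; X
List ; X ; X
X ; X ; X
b ; X ; X
b ; X + X ; X
b ; c + X ; X
b ; c + b ; X
b ; c + b ; c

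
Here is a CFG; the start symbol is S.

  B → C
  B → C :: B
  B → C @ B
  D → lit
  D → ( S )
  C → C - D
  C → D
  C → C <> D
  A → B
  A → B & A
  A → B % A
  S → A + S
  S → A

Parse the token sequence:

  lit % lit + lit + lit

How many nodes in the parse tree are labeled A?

4

[S [A [B [C [D lit]]] % [A [B [C [D lit]]]]] + [S [A [B [C [D lit]]]] + [S [A [B [C [D lit]]]]]]]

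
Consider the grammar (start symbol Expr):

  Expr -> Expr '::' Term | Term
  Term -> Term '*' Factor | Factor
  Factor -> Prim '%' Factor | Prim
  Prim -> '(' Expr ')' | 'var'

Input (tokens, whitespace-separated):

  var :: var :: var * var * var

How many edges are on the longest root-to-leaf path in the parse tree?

6

[Expr [Expr [Expr [Term [Factor [Prim var]]]] :: [Term [Factor [Prim var]]]] :: [Term [Term [Term [Factor [Prim var]]] * [Factor [Prim var]]] * [Factor [Prim var]]]]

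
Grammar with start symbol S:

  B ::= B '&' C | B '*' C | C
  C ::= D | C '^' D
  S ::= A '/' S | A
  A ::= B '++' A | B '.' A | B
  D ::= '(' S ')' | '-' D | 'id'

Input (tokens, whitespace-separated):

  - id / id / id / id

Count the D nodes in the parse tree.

[S [A [B [C [D - [D id]]]]] / [S [A [B [C [D id]]]] / [S [A [B [C [D id]]]] / [S [A [B [C [D id]]]]]]]]

5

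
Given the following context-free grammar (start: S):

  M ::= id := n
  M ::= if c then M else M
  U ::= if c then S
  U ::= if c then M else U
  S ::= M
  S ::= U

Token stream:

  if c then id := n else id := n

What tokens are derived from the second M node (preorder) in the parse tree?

[S [M if c then [M id := n] else [M id := n]]]

id := n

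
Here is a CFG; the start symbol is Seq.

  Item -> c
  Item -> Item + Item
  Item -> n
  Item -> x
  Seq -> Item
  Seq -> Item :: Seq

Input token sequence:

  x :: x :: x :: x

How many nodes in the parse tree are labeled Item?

4

[Seq [Item x] :: [Seq [Item x] :: [Seq [Item x] :: [Seq [Item x]]]]]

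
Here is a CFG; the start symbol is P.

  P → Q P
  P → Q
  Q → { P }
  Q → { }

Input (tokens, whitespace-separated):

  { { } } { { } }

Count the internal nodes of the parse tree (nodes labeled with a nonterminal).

8

[P [Q { [P [Q { }]] }] [P [Q { [P [Q { }]] }]]]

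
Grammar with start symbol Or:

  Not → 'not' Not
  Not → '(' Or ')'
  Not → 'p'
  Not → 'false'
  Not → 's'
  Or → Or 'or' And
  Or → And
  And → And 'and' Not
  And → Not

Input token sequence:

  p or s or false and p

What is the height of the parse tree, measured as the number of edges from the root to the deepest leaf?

[Or [Or [Or [And [Not p]]] or [And [Not s]]] or [And [And [Not false]] and [Not p]]]

5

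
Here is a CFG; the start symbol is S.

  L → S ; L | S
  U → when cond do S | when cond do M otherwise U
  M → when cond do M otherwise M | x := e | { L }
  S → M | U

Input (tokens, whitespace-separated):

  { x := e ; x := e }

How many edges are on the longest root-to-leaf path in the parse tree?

[S [M { [L [S [M x := e]] ; [L [S [M x := e]]]] }]]

6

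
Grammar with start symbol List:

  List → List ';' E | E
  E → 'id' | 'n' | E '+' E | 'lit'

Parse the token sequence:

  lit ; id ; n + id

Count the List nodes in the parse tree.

3

[List [List [List [E lit]] ; [E id]] ; [E [E n] + [E id]]]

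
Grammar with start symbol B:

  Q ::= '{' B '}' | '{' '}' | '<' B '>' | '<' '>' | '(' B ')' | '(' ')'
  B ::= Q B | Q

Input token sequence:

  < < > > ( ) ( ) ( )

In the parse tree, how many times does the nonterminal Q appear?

5

[B [Q < [B [Q < >]] >] [B [Q ( )] [B [Q ( )] [B [Q ( )]]]]]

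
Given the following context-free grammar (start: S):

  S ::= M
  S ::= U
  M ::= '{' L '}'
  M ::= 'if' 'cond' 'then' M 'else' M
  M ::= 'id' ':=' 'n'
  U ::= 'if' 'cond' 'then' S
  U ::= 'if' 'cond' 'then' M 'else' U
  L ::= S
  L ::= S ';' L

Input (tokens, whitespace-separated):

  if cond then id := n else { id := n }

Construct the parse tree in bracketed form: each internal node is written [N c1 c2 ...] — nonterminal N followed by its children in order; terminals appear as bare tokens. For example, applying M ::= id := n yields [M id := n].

[S [M if cond then [M id := n] else [M { [L [S [M id := n]]] }]]]

S
M
if cond then M else M
if cond then id := n else M
if cond then id := n else { L }
if cond then id := n else { S }
if cond then id := n else { M }
if cond then id := n else { id := n }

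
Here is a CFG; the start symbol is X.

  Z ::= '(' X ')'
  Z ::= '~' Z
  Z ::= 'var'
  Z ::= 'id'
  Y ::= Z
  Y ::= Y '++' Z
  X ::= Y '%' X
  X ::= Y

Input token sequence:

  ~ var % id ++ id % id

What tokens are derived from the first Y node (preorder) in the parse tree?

[X [Y [Z ~ [Z var]]] % [X [Y [Y [Z id]] ++ [Z id]] % [X [Y [Z id]]]]]

~ var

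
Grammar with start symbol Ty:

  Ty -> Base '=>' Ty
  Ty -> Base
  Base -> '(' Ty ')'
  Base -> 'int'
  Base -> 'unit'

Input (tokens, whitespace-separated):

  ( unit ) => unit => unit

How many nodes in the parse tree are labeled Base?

4

[Ty [Base ( [Ty [Base unit]] )] => [Ty [Base unit] => [Ty [Base unit]]]]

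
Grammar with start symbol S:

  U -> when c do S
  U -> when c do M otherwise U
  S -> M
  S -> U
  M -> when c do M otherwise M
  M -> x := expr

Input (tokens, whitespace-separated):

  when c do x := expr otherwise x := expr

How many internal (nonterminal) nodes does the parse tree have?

[S [M when c do [M x := expr] otherwise [M x := expr]]]

4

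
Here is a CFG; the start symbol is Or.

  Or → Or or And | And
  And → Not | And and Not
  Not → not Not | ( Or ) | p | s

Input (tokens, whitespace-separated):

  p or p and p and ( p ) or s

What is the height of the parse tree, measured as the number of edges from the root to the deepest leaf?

7

[Or [Or [Or [And [Not p]]] or [And [And [And [Not p]] and [Not p]] and [Not ( [Or [And [Not p]]] )]]] or [And [Not s]]]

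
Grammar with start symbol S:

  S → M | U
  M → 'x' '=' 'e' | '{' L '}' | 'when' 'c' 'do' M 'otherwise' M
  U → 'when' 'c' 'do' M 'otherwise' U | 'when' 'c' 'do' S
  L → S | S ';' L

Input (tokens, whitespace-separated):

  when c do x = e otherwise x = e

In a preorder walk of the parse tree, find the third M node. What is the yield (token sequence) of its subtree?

x = e

[S [M when c do [M x = e] otherwise [M x = e]]]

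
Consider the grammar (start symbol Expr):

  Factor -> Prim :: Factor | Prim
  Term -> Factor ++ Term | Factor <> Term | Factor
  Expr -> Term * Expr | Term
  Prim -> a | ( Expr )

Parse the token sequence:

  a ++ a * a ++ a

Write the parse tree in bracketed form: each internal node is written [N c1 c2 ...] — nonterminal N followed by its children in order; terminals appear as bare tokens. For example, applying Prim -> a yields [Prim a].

[Expr [Term [Factor [Prim a]] ++ [Term [Factor [Prim a]]]] * [Expr [Term [Factor [Prim a]] ++ [Term [Factor [Prim a]]]]]]

Expr
Term * Expr
Factor ++ Term * Expr
Prim ++ Term * Expr
a ++ Term * Expr
a ++ Factor * Expr
a ++ Prim * Expr
a ++ a * Expr
a ++ a * Term
a ++ a * Factor ++ Term
a ++ a * Prim ++ Term
a ++ a * a ++ Term
a ++ a * a ++ Factor
a ++ a * a ++ Prim
a ++ a * a ++ a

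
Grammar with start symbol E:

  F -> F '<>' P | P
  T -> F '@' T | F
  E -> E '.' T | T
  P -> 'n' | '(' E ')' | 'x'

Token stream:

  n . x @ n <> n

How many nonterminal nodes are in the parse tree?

13

[E [E [T [F [P n]]]] . [T [F [P x]] @ [T [F [F [P n]] <> [P n]]]]]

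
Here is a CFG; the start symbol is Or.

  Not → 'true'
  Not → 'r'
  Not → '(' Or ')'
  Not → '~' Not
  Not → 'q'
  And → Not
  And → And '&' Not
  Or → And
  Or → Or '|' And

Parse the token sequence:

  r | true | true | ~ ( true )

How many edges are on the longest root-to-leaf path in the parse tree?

7

[Or [Or [Or [Or [And [Not r]]] | [And [Not true]]] | [And [Not true]]] | [And [Not ~ [Not ( [Or [And [Not true]]] )]]]]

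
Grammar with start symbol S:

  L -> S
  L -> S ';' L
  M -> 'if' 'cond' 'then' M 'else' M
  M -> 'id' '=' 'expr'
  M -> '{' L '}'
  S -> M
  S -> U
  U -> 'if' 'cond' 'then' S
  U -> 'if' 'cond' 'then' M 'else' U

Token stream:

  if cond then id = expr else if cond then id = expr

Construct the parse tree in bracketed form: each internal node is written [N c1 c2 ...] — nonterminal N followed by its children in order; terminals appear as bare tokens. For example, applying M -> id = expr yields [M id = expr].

[S [U if cond then [M id = expr] else [U if cond then [S [M id = expr]]]]]

S
U
if cond then M else U
if cond then id = expr else U
if cond then id = expr else if cond then S
if cond then id = expr else if cond then M
if cond then id = expr else if cond then id = expr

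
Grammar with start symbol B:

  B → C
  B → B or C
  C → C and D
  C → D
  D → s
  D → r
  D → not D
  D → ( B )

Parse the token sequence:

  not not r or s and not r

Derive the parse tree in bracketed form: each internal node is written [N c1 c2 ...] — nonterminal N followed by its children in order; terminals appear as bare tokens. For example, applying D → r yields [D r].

[B [B [C [D not [D not [D r]]]]] or [C [C [D s]] and [D not [D r]]]]

B
B or C
C or C
D or C
not D or C
not not D or C
not not r or C
not not r or C and D
not not r or D and D
not not r or s and D
not not r or s and not D
not not r or s and not r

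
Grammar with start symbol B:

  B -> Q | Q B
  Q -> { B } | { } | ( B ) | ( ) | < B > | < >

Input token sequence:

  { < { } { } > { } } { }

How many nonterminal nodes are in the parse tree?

[B [Q { [B [Q < [B [Q { }] [B [Q { }]]] >] [B [Q { }]]] }] [B [Q { }]]]

12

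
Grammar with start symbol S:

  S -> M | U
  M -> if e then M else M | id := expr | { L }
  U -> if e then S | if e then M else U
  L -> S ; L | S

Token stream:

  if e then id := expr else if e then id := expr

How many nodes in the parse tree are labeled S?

[S [U if e then [M id := expr] else [U if e then [S [M id := expr]]]]]

2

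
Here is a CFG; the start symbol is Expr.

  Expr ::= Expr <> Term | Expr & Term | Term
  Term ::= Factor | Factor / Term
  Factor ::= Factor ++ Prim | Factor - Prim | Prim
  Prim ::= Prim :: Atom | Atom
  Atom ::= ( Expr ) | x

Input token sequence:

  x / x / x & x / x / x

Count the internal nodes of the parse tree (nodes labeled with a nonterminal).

[Expr [Expr [Term [Factor [Prim [Atom x]]] / [Term [Factor [Prim [Atom x]]] / [Term [Factor [Prim [Atom x]]]]]]] & [Term [Factor [Prim [Atom x]]] / [Term [Factor [Prim [Atom x]]] / [Term [Factor [Prim [Atom x]]]]]]]

26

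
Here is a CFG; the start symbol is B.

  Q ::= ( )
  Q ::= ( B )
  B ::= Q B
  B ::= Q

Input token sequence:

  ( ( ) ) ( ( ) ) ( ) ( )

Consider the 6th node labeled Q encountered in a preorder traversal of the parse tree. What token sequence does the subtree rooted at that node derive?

( )

[B [Q ( [B [Q ( )]] )] [B [Q ( [B [Q ( )]] )] [B [Q ( )] [B [Q ( )]]]]]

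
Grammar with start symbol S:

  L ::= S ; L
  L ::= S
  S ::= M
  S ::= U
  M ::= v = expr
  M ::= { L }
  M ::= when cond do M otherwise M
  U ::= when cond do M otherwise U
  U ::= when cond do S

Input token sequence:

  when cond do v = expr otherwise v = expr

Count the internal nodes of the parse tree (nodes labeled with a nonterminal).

4

[S [M when cond do [M v = expr] otherwise [M v = expr]]]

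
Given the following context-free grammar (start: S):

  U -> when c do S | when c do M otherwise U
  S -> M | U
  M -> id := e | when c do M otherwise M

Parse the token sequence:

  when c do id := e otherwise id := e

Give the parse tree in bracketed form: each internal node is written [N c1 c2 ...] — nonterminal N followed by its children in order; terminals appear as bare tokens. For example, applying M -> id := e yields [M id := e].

S
M
when c do M otherwise M
when c do id := e otherwise M
when c do id := e otherwise id := e

[S [M when c do [M id := e] otherwise [M id := e]]]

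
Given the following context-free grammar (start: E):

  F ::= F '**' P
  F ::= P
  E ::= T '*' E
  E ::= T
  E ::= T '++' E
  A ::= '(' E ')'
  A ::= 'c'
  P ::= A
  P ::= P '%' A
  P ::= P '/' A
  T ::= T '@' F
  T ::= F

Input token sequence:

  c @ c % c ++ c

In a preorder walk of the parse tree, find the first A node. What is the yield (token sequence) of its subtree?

[E [T [T [F [P [A c]]]] @ [F [P [P [A c]] % [A c]]]] ++ [E [T [F [P [A c]]]]]]

c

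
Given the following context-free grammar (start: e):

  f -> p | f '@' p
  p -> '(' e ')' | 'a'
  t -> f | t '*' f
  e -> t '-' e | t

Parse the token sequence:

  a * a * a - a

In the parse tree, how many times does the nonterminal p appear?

4

[e [t [t [t [f [p a]]] * [f [p a]]] * [f [p a]]] - [e [t [f [p a]]]]]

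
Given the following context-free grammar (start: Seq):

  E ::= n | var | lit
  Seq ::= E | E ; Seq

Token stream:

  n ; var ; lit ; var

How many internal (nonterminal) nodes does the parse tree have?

[Seq [E n] ; [Seq [E var] ; [Seq [E lit] ; [Seq [E var]]]]]

8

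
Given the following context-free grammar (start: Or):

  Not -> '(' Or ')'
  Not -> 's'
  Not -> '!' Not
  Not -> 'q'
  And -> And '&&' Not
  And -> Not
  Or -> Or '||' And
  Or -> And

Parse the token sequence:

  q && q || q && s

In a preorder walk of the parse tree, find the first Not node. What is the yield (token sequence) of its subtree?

[Or [Or [And [And [Not q]] && [Not q]]] || [And [And [Not q]] && [Not s]]]

q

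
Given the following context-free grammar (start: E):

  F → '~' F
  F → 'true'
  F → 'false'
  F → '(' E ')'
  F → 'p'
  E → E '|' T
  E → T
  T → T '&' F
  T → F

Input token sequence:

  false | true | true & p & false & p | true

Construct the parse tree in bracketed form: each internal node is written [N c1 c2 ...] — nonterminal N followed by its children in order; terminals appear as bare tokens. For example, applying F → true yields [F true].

[E [E [E [E [T [F false]]] | [T [F true]]] | [T [T [T [T [F true]] & [F p]] & [F false]] & [F p]]] | [T [F true]]]

E
E | T
E | T | T
E | T | T | T
T | T | T | T
F | T | T | T
false | T | T | T
false | F | T | T
false | true | T | T
false | true | T & F | T
false | true | T & F & F | T
false | true | T & F & F & F | T
false | true | F & F & F & F | T
false | true | true & F & F & F | T
false | true | true & p & F & F | T
false | true | true & p & false & F | T
false | true | true & p & false & p | T
false | true | true & p & false & p | F
false | true | true & p & false & p | true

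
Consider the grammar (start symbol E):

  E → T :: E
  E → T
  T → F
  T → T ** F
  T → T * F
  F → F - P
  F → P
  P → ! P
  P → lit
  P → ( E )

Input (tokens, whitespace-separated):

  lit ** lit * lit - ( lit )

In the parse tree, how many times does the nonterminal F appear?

5

[E [T [T [T [F [P lit]]] ** [F [P lit]]] * [F [F [P lit]] - [P ( [E [T [F [P lit]]]] )]]]]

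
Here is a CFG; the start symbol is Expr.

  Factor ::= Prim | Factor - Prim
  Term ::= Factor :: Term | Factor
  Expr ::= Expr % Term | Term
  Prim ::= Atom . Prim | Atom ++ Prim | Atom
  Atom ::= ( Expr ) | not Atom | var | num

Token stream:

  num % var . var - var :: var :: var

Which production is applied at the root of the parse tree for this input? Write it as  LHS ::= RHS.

Expr ::= Expr % Term

[Expr [Expr [Term [Factor [Prim [Atom num]]]]] % [Term [Factor [Factor [Prim [Atom var] . [Prim [Atom var]]]] - [Prim [Atom var]]] :: [Term [Factor [Prim [Atom var]]] :: [Term [Factor [Prim [Atom var]]]]]]]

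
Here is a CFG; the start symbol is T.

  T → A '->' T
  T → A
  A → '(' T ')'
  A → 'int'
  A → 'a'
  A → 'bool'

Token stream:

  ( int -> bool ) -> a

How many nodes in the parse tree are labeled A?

[T [A ( [T [A int] -> [T [A bool]]] )] -> [T [A a]]]

4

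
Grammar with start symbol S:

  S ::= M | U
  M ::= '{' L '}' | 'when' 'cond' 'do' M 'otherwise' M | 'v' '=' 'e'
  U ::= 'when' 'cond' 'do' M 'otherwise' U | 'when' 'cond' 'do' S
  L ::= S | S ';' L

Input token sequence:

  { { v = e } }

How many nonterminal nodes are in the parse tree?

[S [M { [L [S [M { [L [S [M v = e]]] }]]] }]]

8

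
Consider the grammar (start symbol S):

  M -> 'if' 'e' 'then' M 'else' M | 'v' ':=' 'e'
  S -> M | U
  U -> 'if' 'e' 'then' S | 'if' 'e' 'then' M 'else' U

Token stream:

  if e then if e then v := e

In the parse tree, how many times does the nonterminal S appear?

3

[S [U if e then [S [U if e then [S [M v := e]]]]]]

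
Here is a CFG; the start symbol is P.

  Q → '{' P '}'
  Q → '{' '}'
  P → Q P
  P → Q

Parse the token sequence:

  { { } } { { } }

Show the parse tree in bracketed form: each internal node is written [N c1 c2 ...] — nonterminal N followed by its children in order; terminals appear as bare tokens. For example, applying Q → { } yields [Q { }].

P
Q P
{ P } P
{ Q } P
{ { } } P
{ { } } Q
{ { } } { P }
{ { } } { Q }
{ { } } { { } }

[P [Q { [P [Q { }]] }] [P [Q { [P [Q { }]] }]]]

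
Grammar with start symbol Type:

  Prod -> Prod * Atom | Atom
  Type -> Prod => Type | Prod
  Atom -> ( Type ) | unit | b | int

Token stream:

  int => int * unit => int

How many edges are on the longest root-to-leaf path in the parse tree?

5

[Type [Prod [Atom int]] => [Type [Prod [Prod [Atom int]] * [Atom unit]] => [Type [Prod [Atom int]]]]]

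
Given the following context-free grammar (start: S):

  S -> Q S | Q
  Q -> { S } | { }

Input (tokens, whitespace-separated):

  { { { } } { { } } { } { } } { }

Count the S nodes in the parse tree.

[S [Q { [S [Q { [S [Q { }]] }] [S [Q { [S [Q { }]] }] [S [Q { }] [S [Q { }]]]]] }] [S [Q { }]]]

8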